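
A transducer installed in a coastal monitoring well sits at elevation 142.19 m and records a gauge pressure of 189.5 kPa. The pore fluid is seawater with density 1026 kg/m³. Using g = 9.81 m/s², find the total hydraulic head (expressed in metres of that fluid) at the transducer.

ψ = P/(ρg) = 189.5×1000 / (1026 × 9.81) = 18.83 m.
h = z + ψ = 142.19 + 18.83 = 161.02 m.

h ≈ 161.02 m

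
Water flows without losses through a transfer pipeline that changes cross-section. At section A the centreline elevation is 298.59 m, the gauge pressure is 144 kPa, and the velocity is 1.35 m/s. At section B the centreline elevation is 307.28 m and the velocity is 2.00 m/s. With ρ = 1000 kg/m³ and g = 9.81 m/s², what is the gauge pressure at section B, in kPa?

P₂ ≈ 57.7 kPa

Pressure head at A: ψ₁ = P₁/(ρg) = 144×1000 / (1000 × 9.81) = 14.68 m.
Velocity heads: v₁²/2g = 1.35²/19.62 = 0.093 m; v₂²/2g = 2.00²/19.62 = 0.204 m.
Total head H = z₁ + ψ₁ + v₁²/2g = 298.59 + 14.68 + 0.093 = 313.36 m.
ψ₂ = H − z₂ − v₂²/2g = 313.36 − 307.28 − 0.204 = 5.88 m.
P₂ = ρgψ₂ = 1000 × 9.81 × 5.88 ≈ 57.7 kPa.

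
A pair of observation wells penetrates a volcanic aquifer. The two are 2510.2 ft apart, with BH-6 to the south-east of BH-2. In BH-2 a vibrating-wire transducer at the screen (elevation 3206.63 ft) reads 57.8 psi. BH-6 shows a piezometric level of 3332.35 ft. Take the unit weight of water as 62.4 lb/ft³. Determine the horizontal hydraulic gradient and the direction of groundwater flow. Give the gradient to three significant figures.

Pressure head at BH-2: ψ = 144·P/γ = 144 × 57.8 / 62.4 = 133.38 ft.
Total head at BH-2: h = z + ψ = 3206.63 + 133.38 = 3340.01 ft.
Total head at BH-6: h = 3332.35 ft (water level in the piezometer is the total head).
Head difference: h(BH-2) − h(BH-6) = 3340.01 − 3332.35 = 7.66 ft.
Hydraulic gradient: i = |Δh| / L = 7.66 / 2510.2 = 0.00305.
Flow is from higher to lower head: from BH-2 toward BH-6, i.e. toward the south-east.

i ≈ 0.00305; groundwater flows toward the south-east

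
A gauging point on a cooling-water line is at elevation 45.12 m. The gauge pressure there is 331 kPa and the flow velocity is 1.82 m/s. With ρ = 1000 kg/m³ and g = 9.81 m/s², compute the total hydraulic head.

Pressure head ψ = P/(ρg) = 331×1000 / (1000 × 9.81) = 33.74 m.
Velocity head = v²/(2g) = 1.82² / (2 × 9.81) = 0.169 m.
h = z + ψ + v²/(2g) = 45.12 + 33.74 + 0.169 = 79.03 m.

h ≈ 79.03 m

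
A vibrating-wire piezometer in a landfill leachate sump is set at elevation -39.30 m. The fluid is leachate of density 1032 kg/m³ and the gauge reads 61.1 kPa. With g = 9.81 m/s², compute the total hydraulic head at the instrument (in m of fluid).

h ≈ -33.26 m

ψ = P/(ρg) = 61.1×1000 / (1032 × 9.81) = 6.04 m.
h = z + ψ = -39.30 + 6.04 = -33.26 m.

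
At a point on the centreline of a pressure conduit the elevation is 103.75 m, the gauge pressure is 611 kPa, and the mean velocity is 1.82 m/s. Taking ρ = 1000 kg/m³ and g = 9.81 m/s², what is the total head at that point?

h ≈ 166.20 m

Pressure head ψ = P/(ρg) = 611×1000 / (1000 × 9.81) = 62.28 m.
Velocity head = v²/(2g) = 1.82² / (2 × 9.81) = 0.169 m.
h = z + ψ + v²/(2g) = 103.75 + 62.28 + 0.169 = 166.20 m.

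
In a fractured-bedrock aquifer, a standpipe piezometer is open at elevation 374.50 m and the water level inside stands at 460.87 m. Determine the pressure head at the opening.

Total head h = 460.87 m (the water-surface elevation in the piezometer).
Pressure head ψ = h − z = 460.87 − 374.50 = 86.37 m.

ψ ≈ 86.37 m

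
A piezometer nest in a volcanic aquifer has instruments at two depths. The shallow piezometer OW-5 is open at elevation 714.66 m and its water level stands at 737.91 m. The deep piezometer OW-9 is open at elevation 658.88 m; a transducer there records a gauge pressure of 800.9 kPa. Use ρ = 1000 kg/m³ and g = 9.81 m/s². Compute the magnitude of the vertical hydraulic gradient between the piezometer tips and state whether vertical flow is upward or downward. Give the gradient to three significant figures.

Total head at OW-5: h = 737.91 m (water level in the standpipe).
Pressure head at OW-9: ψ = P/(ρg) = 800.9×1000 / (1000 × 9.81) = 81.64 m.
Total head at OW-9: h = z + ψ = 658.88 + 81.64 = 740.52 m.
Δh = h(OW-5) − h(OW-9) = 737.91 − 740.52 = -2.61 m.
Vertical separation Δz = 714.66 − 658.88 = 55.78 m.
|i_v| = |Δh| / Δz = 2.61 / 55.78 = 0.0468.
Head is higher in the deep piezometer, so vertical flow is upward (discharge condition).

|i_v| ≈ 0.0468; vertical flow is upward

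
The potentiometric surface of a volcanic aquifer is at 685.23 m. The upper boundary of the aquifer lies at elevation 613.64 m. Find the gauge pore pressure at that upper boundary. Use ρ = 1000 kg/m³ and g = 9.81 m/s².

Pressure head at the aquifer top: ψ = h − z = 685.23 − 613.64 = 71.59 m.
P = ρgψ = 1000 × 9.81 × 71.59 = 702298 Pa ≈ 702 kPa.

P ≈ 702 kPa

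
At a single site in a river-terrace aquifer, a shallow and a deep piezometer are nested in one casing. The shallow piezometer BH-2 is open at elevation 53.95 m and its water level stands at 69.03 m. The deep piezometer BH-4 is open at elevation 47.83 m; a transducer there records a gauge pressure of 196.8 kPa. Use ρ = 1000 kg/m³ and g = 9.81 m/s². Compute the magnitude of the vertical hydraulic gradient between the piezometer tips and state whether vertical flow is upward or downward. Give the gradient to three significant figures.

Total head at BH-2: h = 69.03 m (water level in the standpipe).
Pressure head at BH-4: ψ = P/(ρg) = 196.8×1000 / (1000 × 9.81) = 20.06 m.
Total head at BH-4: h = z + ψ = 47.83 + 20.06 = 67.89 m.
Δh = h(BH-2) − h(BH-4) = 69.03 − 67.89 = 1.14 m.
Vertical separation Δz = 53.95 − 47.83 = 6.12 m.
|i_v| = |Δh| / Δz = 1.14 / 6.12 = 0.186.
Head is higher in the shallow piezometer, so vertical flow is downward (recharge condition).

|i_v| ≈ 0.186; vertical flow is downward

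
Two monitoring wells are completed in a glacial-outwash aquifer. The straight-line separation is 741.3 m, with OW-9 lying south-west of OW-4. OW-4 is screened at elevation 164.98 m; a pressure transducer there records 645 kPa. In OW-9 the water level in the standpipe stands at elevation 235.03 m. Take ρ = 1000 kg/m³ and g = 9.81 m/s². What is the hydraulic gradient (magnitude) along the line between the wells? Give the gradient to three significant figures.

i ≈ 0.00580

Pressure head at OW-4: ψ = P/(ρg) = 645×1000 / (1000 × 9.81) = 65.75 m.
Total head at OW-4: h = z + ψ = 164.98 + 65.75 = 230.73 m.
Total head at OW-9: h = 235.03 m (water level in the piezometer is the total head).
Head difference: h(OW-4) − h(OW-9) = 230.73 − 235.03 = -4.30 m.
Hydraulic gradient: i = |Δh| / L = 4.30 / 741.3 = 0.00580.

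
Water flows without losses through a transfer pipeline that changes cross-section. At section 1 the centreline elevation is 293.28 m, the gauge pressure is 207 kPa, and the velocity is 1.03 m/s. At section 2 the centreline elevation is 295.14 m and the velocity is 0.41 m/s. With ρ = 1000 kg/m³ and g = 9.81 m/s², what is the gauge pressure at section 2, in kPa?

P₂ ≈ 189 kPa

Pressure head at 1: ψ₁ = P₁/(ρg) = 207×1000 / (1000 × 9.81) = 21.10 m.
Velocity heads: v₁²/2g = 1.03²/19.62 = 0.054 m; v₂²/2g = 0.41²/19.62 = 0.009 m.
Total head H = z₁ + ψ₁ + v₁²/2g = 293.28 + 21.10 + 0.054 = 314.43 m.
ψ₂ = H − z₂ − v₂²/2g = 314.43 − 295.14 − 0.009 = 19.28 m.
P₂ = ρgψ₂ = 1000 × 9.81 × 19.28 ≈ 189 kPa.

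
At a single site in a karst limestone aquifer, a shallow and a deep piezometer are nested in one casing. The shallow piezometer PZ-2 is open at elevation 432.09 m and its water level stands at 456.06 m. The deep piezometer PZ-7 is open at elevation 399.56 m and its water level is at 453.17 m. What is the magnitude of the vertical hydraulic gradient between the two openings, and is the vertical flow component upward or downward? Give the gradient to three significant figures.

|i_v| ≈ 0.0888; vertical flow is downward

Total head at PZ-2: h = 456.06 m (water level in the standpipe).
Total head at PZ-7: h = 453.17 m.
Δh = h(PZ-2) − h(PZ-7) = 456.06 − 453.17 = 2.89 m.
Vertical separation Δz = 432.09 − 399.56 = 32.53 m.
|i_v| = |Δh| / Δz = 2.89 / 32.53 = 0.0888.
Head is higher in the shallow piezometer, so vertical flow is downward (recharge condition).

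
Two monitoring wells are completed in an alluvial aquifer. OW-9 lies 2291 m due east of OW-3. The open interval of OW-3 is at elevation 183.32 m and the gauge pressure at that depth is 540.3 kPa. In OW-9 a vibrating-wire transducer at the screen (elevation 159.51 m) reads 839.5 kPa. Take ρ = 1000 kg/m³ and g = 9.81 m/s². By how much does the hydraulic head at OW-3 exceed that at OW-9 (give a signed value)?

Pressure head at OW-3: ψ = P/(ρg) = 540.3×1000 / (1000 × 9.81) = 55.08 m.
Total head at OW-3: h = z + ψ = 183.32 + 55.08 = 238.40 m.
Pressure head at OW-9: ψ = P/(ρg) = 839.5×1000 / (1000 × 9.81) = 85.58 m.
Total head at OW-9: h = z + ψ = 159.51 + 85.58 = 245.09 m.
Head difference: h(OW-3) − h(OW-9) = 238.40 − 245.09 = -6.69 m.

Δh ≈ -6.69 m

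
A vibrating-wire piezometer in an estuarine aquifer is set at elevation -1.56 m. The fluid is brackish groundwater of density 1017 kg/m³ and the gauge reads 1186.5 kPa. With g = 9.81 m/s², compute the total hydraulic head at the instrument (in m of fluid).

ψ = P/(ρg) = 1186.5×1000 / (1017 × 9.81) = 118.93 m.
h = z + ψ = -1.56 + 118.93 = 117.37 m.

h ≈ 117.37 m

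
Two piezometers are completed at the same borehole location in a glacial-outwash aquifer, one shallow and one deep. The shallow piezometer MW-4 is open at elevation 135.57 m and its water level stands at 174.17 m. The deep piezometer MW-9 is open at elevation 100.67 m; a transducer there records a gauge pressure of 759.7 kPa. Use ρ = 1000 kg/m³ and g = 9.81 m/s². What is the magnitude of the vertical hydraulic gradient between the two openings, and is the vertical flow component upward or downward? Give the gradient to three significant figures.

|i_v| ≈ 0.113; vertical flow is upward

Total head at MW-4: h = 174.17 m (water level in the standpipe).
Pressure head at MW-9: ψ = P/(ρg) = 759.7×1000 / (1000 × 9.81) = 77.44 m.
Total head at MW-9: h = z + ψ = 100.67 + 77.44 = 178.11 m.
Δh = h(MW-4) − h(MW-9) = 174.17 − 178.11 = -3.94 m.
Vertical separation Δz = 135.57 − 100.67 = 34.90 m.
|i_v| = |Δh| / Δz = 3.94 / 34.90 = 0.113.
Head is higher in the deep piezometer, so vertical flow is upward (discharge condition).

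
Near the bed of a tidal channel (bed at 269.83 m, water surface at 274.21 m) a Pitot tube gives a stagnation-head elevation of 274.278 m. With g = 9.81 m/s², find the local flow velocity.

v ≈ 1.16 m/s

Near the bed, under hydrostatic conditions, the piezometric head (z + ψ) equals the free-surface elevation, 274.21 m.
Velocity head = total − piezometric = 274.278 − 274.21 = 0.068 m.
v = √(2g·h_v) = √(2 × 9.81 × 0.068) = 1.16 m/s.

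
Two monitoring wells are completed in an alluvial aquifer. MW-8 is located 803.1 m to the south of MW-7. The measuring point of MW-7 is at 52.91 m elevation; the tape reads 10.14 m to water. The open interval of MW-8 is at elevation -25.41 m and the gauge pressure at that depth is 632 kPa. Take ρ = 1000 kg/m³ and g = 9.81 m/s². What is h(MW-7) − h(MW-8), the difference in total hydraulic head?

Δh ≈ 3.76 m

Total head at MW-7: h = 52.91 − 10.14 = 42.77 m.
Pressure head at MW-8: ψ = P/(ρg) = 632×1000 / (1000 × 9.81) = 64.42 m.
Total head at MW-8: h = z + ψ = -25.41 + 64.42 = 39.01 m.
Head difference: h(MW-7) − h(MW-8) = 42.77 − 39.01 = 3.76 m.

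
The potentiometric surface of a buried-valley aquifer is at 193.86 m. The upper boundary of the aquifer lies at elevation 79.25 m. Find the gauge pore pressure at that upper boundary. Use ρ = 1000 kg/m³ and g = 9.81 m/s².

P ≈ 1120 kPa

Pressure head at the aquifer top: ψ = h − z = 193.86 − 79.25 = 114.61 m.
P = ρgψ = 1000 × 9.81 × 114.61 = 1124324 Pa ≈ 1120 kPa.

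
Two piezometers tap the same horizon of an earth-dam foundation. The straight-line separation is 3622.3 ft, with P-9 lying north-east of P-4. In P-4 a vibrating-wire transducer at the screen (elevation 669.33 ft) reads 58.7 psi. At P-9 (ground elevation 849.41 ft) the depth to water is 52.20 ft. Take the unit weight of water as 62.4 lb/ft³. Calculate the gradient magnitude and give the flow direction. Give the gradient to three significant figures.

i ≈ 0.00209; groundwater flows toward the north-east

Pressure head at P-4: ψ = 144·P/γ = 144 × 58.7 / 62.4 = 135.46 ft.
Total head at P-4: h = z + ψ = 669.33 + 135.46 = 804.79 ft.
Total head at P-9: h = 849.41 − 52.20 = 797.21 ft.
Head difference: h(P-4) − h(P-9) = 804.79 − 797.21 = 7.58 ft.
Hydraulic gradient: i = |Δh| / L = 7.58 / 3622.3 = 0.00209.
Flow is from higher to lower head: from P-4 toward P-9, i.e. toward the north-east.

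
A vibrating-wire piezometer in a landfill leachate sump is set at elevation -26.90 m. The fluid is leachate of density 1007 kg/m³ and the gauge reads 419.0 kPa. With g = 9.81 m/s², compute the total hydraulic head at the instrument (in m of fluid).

h ≈ 15.51 m

ψ = P/(ρg) = 419.0×1000 / (1007 × 9.81) = 42.41 m.
h = z + ψ = -26.90 + 42.41 = 15.51 m.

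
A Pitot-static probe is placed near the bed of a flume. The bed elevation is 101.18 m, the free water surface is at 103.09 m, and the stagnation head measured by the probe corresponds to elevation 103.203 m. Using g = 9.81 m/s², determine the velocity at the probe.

Near the bed, under hydrostatic conditions, the piezometric head (z + ψ) equals the free-surface elevation, 103.09 m.
Velocity head = total − piezometric = 103.203 − 103.09 = 0.113 m.
v = √(2g·h_v) = √(2 × 9.81 × 0.113) = 1.49 m/s.

v ≈ 1.49 m/s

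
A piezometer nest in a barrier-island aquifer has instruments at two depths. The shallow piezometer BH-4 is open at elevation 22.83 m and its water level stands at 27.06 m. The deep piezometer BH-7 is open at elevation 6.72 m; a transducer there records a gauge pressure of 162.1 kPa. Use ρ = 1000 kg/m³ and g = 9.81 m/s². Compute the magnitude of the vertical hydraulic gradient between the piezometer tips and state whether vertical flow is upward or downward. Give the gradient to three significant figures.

|i_v| ≈ 0.237; vertical flow is downward

Total head at BH-4: h = 27.06 m (water level in the standpipe).
Pressure head at BH-7: ψ = P/(ρg) = 162.1×1000 / (1000 × 9.81) = 16.52 m.
Total head at BH-7: h = z + ψ = 6.72 + 16.52 = 23.24 m.
Δh = h(BH-4) − h(BH-7) = 27.06 − 23.24 = 3.82 m.
Vertical separation Δz = 22.83 − 6.72 = 16.11 m.
|i_v| = |Δh| / Δz = 3.82 / 16.11 = 0.237.
Head is higher in the shallow piezometer, so vertical flow is downward (recharge condition).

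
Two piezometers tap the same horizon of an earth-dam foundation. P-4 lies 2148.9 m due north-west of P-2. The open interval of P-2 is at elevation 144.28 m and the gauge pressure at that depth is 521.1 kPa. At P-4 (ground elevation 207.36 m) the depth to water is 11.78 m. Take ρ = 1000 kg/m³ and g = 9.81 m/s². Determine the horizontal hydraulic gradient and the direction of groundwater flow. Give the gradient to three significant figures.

i ≈ 0.000847; groundwater flows toward the north-west

Pressure head at P-2: ψ = P/(ρg) = 521.1×1000 / (1000 × 9.81) = 53.12 m.
Total head at P-2: h = z + ψ = 144.28 + 53.12 = 197.40 m.
Total head at P-4: h = 207.36 − 11.78 = 195.58 m.
Head difference: h(P-2) − h(P-4) = 197.40 − 195.58 = 1.82 m.
Hydraulic gradient: i = |Δh| / L = 1.82 / 2148.9 = 0.000847.
Flow is from higher to lower head: from P-2 toward P-4, i.e. toward the north-west.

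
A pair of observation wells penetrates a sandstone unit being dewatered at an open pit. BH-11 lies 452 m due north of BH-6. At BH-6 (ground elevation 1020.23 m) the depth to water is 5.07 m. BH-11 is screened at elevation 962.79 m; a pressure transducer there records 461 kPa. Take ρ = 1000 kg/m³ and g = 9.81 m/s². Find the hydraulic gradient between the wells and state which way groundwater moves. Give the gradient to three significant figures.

Total head at BH-6: h = 1020.23 − 5.07 = 1015.16 m.
Pressure head at BH-11: ψ = P/(ρg) = 461×1000 / (1000 × 9.81) = 46.99 m.
Total head at BH-11: h = z + ψ = 962.79 + 46.99 = 1009.78 m.
Head difference: h(BH-6) − h(BH-11) = 1015.16 − 1009.78 = 5.38 m.
Hydraulic gradient: i = |Δh| / L = 5.38 / 452 = 0.0119.
Flow is from higher to lower head: from BH-6 toward BH-11, i.e. toward the north.

i ≈ 0.0119; groundwater flows toward the north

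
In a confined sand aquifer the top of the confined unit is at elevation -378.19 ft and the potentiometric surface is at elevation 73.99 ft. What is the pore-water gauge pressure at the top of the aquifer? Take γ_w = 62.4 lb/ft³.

P ≈ 196 psi

Pressure head at the aquifer top: ψ = h − z = 73.99 − (-378.19) = 452.18 ft.
P = γψ/144 = 62.4 × 452.18 / 144 = 196 psi.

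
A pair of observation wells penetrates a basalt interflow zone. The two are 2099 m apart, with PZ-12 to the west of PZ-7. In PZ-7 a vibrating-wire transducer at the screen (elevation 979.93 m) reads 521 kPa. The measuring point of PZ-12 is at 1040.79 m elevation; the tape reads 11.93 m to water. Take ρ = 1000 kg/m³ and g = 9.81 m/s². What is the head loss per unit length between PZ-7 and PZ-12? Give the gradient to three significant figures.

Pressure head at PZ-7: ψ = P/(ρg) = 521×1000 / (1000 × 9.81) = 53.11 m.
Total head at PZ-7: h = z + ψ = 979.93 + 53.11 = 1033.04 m.
Total head at PZ-12: h = 1040.79 − 11.93 = 1028.86 m.
Head difference: h(PZ-7) − h(PZ-12) = 1033.04 − 1028.86 = 4.18 m.
Hydraulic gradient: i = |Δh| / L = 4.18 / 2099 = 0.00199.

i ≈ 0.00199 m/m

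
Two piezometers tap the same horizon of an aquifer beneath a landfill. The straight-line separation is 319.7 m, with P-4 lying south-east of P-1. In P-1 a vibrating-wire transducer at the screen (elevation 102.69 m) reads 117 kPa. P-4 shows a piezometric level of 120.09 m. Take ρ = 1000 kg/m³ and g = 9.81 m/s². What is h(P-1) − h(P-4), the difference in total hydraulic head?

Δh ≈ -5.47 m

Pressure head at P-1: ψ = P/(ρg) = 117×1000 / (1000 × 9.81) = 11.93 m.
Total head at P-1: h = z + ψ = 102.69 + 11.93 = 114.62 m.
Total head at P-4: h = 120.09 m (water level in the piezometer is the total head).
Head difference: h(P-1) − h(P-4) = 114.62 − 120.09 = -5.47 m.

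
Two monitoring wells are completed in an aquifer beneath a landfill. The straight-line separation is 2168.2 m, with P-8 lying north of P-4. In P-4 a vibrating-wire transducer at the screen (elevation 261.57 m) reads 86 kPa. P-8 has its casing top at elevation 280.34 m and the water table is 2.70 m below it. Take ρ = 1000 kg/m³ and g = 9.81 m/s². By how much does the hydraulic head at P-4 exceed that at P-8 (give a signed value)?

Δh ≈ -7.30 m

Pressure head at P-4: ψ = P/(ρg) = 86×1000 / (1000 × 9.81) = 8.77 m.
Total head at P-4: h = z + ψ = 261.57 + 8.77 = 270.34 m.
Total head at P-8: h = 280.34 − 2.70 = 277.64 m.
Head difference: h(P-4) − h(P-8) = 270.34 − 277.64 = -7.30 m.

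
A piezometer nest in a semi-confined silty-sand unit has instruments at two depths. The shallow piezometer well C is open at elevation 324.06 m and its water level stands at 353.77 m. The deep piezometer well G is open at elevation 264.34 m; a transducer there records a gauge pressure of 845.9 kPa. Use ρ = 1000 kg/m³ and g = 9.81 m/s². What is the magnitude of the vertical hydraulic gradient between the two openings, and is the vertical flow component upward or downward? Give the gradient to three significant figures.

Total head at well C: h = 353.77 m (water level in the standpipe).
Pressure head at well G: ψ = P/(ρg) = 845.9×1000 / (1000 × 9.81) = 86.23 m.
Total head at well G: h = z + ψ = 264.34 + 86.23 = 350.57 m.
Δh = h(well C) − h(well G) = 353.77 − 350.57 = 3.20 m.
Vertical separation Δz = 324.06 − 264.34 = 59.72 m.
|i_v| = |Δh| / Δz = 3.20 / 59.72 = 0.0536.
Head is higher in the shallow piezometer, so vertical flow is downward (recharge condition).

|i_v| ≈ 0.0536; vertical flow is downward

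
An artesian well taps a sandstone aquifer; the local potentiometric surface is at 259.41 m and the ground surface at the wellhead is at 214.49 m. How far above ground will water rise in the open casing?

Water rises to the potentiometric surface, so the rise above ground = 259.41 − 214.49 = 44.92 m.

≈ 44.92 m above ground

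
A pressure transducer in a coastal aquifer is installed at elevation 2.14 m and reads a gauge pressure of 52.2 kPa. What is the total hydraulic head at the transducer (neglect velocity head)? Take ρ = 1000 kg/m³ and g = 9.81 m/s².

h ≈ 7.46 m

ψ = P/(ρg) = 52.2×1000 / (1000 × 9.81) = 5.32 m.
h = z + ψ = 2.14 + 5.32 = 7.46 m.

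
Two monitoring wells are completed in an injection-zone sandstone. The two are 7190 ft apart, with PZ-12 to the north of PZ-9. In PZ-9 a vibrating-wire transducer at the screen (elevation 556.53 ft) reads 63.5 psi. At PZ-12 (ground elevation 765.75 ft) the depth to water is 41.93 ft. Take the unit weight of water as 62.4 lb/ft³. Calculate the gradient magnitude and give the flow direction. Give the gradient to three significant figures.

i ≈ 0.00289; groundwater flows toward the south

Pressure head at PZ-9: ψ = 144·P/γ = 144 × 63.5 / 62.4 = 146.54 ft.
Total head at PZ-9: h = z + ψ = 556.53 + 146.54 = 703.07 ft.
Total head at PZ-12: h = 765.75 − 41.93 = 723.82 ft.
Head difference: h(PZ-9) − h(PZ-12) = 703.07 − 723.82 = -20.75 ft.
Hydraulic gradient: i = |Δh| / L = 20.75 / 7190 = 0.00289.
Flow is from higher to lower head: from PZ-12 toward PZ-9, i.e. toward the south.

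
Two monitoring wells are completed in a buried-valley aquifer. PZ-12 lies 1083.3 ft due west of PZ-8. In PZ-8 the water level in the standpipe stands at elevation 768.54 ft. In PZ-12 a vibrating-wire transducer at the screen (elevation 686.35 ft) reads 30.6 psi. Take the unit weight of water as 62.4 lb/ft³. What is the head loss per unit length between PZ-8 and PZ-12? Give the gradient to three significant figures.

Total head at PZ-8: h = 768.54 ft (water level in the piezometer is the total head).
Pressure head at PZ-12: ψ = 144·P/γ = 144 × 30.6 / 62.4 = 70.62 ft.
Total head at PZ-12: h = z + ψ = 686.35 + 70.62 = 756.97 ft.
Head difference: h(PZ-8) − h(PZ-12) = 768.54 − 756.97 = 11.57 ft.
Hydraulic gradient: i = |Δh| / L = 11.57 / 1083.3 = 0.0107.

i ≈ 0.0107 ft/ft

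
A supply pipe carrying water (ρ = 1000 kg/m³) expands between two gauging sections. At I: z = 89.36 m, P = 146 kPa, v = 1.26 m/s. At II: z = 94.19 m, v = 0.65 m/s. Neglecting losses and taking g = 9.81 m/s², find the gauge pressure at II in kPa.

P₂ ≈ 99.2 kPa

Pressure head at I: ψ₁ = P₁/(ρg) = 146×1000 / (1000 × 9.81) = 14.88 m.
Velocity heads: v₁²/2g = 1.26²/19.62 = 0.081 m; v₂²/2g = 0.65²/19.62 = 0.022 m.
Total head H = z₁ + ψ₁ + v₁²/2g = 89.36 + 14.88 + 0.081 = 104.32 m.
ψ₂ = H − z₂ − v₂²/2g = 104.32 − 94.19 − 0.022 = 10.11 m.
P₂ = ρgψ₂ = 1000 × 9.81 × 10.11 ≈ 99.2 kPa.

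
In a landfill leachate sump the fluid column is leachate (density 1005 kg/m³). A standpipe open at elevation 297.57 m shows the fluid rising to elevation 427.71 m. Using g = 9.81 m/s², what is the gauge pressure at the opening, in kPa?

Pressure head ψ = h − z = 427.71 − 297.57 = 130.14 m.
P = ρgψ = 1005 × 9.81 × 130.14 = 1283057 Pa ≈ 1280 kPa.

P ≈ 1280 kPa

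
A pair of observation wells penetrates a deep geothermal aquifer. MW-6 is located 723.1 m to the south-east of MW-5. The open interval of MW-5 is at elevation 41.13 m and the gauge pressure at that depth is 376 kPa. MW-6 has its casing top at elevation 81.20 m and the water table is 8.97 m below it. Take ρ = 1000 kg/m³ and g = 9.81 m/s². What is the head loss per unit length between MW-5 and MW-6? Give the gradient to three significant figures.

Pressure head at MW-5: ψ = P/(ρg) = 376×1000 / (1000 × 9.81) = 38.33 m.
Total head at MW-5: h = z + ψ = 41.13 + 38.33 = 79.46 m.
Total head at MW-6: h = 81.20 − 8.97 = 72.23 m.
Head difference: h(MW-5) − h(MW-6) = 79.46 − 72.23 = 7.23 m.
Hydraulic gradient: i = |Δh| / L = 7.23 / 723.1 = 0.01000.

i ≈ 0.01000 m/m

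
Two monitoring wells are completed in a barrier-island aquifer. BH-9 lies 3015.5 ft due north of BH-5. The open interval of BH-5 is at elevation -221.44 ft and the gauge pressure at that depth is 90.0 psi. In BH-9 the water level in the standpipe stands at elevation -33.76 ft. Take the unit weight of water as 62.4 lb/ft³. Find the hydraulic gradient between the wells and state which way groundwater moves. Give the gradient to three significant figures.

i ≈ 0.00664; groundwater flows toward the north

Pressure head at BH-5: ψ = 144·P/γ = 144 × 90.0 / 62.4 = 207.69 ft.
Total head at BH-5: h = z + ψ = -221.44 + 207.69 = -13.75 ft.
Total head at BH-9: h = -33.76 ft (water level in the piezometer is the total head).
Head difference: h(BH-5) − h(BH-9) = -13.75 − (-33.76) = 20.01 ft.
Hydraulic gradient: i = |Δh| / L = 20.01 / 3015.5 = 0.00664.
Flow is from higher to lower head: from BH-5 toward BH-9, i.e. toward the north.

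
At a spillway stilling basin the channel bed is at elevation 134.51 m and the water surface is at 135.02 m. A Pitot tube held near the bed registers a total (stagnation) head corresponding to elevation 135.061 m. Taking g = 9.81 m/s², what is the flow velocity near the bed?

Near the bed, under hydrostatic conditions, the piezometric head (z + ψ) equals the free-surface elevation, 135.02 m.
Velocity head = total − piezometric = 135.061 − 135.02 = 0.041 m.
v = √(2g·h_v) = √(2 × 9.81 × 0.041) = 0.897 m/s.

v ≈ 0.897 m/s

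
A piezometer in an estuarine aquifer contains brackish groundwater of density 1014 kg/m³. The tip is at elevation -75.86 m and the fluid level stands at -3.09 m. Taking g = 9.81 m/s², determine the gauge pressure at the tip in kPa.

Pressure head ψ = h − z = -3.09 − (-75.86) = 72.77 m.
P = ρgψ = 1014 × 9.81 × 72.77 = 723868 Pa ≈ 724 kPa.

P ≈ 724 kPa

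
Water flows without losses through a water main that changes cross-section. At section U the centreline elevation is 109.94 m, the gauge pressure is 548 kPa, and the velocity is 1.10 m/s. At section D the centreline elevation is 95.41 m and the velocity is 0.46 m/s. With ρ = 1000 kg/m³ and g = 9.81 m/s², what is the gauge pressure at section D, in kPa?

P₂ ≈ 691 kPa

Pressure head at U: ψ₁ = P₁/(ρg) = 548×1000 / (1000 × 9.81) = 55.86 m.
Velocity heads: v₁²/2g = 1.10²/19.62 = 0.062 m; v₂²/2g = 0.46²/19.62 = 0.011 m.
Total head H = z₁ + ψ₁ + v₁²/2g = 109.94 + 55.86 + 0.062 = 165.86 m.
ψ₂ = H − z₂ − v₂²/2g = 165.86 − 95.41 − 0.011 = 70.44 m.
P₂ = ρgψ₂ = 1000 × 9.81 × 70.44 ≈ 691 kPa.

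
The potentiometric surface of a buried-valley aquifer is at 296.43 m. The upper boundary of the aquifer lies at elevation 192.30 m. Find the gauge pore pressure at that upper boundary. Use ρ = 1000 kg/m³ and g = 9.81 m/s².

Pressure head at the aquifer top: ψ = h − z = 296.43 − 192.30 = 104.13 m.
P = ρgψ = 1000 × 9.81 × 104.13 = 1021515 Pa ≈ 1020 kPa.

P ≈ 1020 kPa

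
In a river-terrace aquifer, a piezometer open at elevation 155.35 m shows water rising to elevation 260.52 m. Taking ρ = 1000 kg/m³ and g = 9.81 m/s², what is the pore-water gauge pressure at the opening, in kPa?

Pressure head ψ = h − z = 260.52 − 155.35 = 105.17 m.
P = ρgψ = 1000 × 9.81 × 105.17 = 1031718 Pa ≈ 1030 kPa.

P ≈ 1030 kPa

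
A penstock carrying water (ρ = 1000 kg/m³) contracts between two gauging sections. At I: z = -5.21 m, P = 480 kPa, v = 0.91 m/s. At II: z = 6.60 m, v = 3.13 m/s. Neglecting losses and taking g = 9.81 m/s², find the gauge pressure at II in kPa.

P₂ ≈ 360 kPa

Pressure head at I: ψ₁ = P₁/(ρg) = 480×1000 / (1000 × 9.81) = 48.93 m.
Velocity heads: v₁²/2g = 0.91²/19.62 = 0.042 m; v₂²/2g = 3.13²/19.62 = 0.499 m.
Total head H = z₁ + ψ₁ + v₁²/2g = -5.21 + 48.93 + 0.042 = 43.76 m.
ψ₂ = H − z₂ − v₂²/2g = 43.76 − 6.60 − 0.499 = 36.66 m.
P₂ = ρgψ₂ = 1000 × 9.81 × 36.66 ≈ 360 kPa.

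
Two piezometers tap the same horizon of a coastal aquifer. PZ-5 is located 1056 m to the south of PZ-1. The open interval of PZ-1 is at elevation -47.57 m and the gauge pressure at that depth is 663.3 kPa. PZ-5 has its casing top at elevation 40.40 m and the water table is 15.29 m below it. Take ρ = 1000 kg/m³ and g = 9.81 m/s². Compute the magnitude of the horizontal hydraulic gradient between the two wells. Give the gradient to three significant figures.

Pressure head at PZ-1: ψ = P/(ρg) = 663.3×1000 / (1000 × 9.81) = 67.61 m.
Total head at PZ-1: h = z + ψ = -47.57 + 67.61 = 20.04 m.
Total head at PZ-5: h = 40.40 − 15.29 = 25.11 m.
Head difference: h(PZ-1) − h(PZ-5) = 20.04 − 25.11 = -5.07 m.
Hydraulic gradient: i = |Δh| / L = 5.07 / 1056 = 0.00480.

i ≈ 0.00480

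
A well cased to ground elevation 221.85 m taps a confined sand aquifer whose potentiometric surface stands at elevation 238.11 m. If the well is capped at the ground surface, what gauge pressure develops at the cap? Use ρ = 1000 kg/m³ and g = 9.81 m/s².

Head above the cap: Δh = 238.11 − 221.85 = 16.26 m.
P = ρgΔh = 1000 × 9.81 × 16.26 = 159511 Pa ≈ 160 kPa.

P ≈ 160 kPa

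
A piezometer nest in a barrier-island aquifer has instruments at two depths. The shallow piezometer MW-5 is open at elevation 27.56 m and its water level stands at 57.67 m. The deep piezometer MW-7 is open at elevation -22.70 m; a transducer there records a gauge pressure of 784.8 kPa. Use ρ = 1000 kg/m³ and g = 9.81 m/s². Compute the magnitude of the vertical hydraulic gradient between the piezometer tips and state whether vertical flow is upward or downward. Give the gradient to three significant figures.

|i_v| ≈ 0.00736; vertical flow is downward

Total head at MW-5: h = 57.67 m (water level in the standpipe).
Pressure head at MW-7: ψ = P/(ρg) = 784.8×1000 / (1000 × 9.81) = 80.00 m.
Total head at MW-7: h = z + ψ = -22.70 + 80.00 = 57.30 m.
Δh = h(MW-5) − h(MW-7) = 57.67 − 57.30 = 0.37 m.
Vertical separation Δz = 27.56 − (-22.70) = 50.26 m.
|i_v| = |Δh| / Δz = 0.37 / 50.26 = 0.00736.
Head is higher in the shallow piezometer, so vertical flow is downward (recharge condition).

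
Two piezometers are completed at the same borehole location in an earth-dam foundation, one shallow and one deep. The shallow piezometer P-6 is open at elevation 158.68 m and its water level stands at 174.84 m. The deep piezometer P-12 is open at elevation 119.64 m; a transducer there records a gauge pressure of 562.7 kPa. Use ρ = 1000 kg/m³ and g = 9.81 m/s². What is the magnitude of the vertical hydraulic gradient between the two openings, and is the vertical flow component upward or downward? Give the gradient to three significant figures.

|i_v| ≈ 0.0553; vertical flow is upward

Total head at P-6: h = 174.84 m (water level in the standpipe).
Pressure head at P-12: ψ = P/(ρg) = 562.7×1000 / (1000 × 9.81) = 57.36 m.
Total head at P-12: h = z + ψ = 119.64 + 57.36 = 177.00 m.
Δh = h(P-6) − h(P-12) = 174.84 − 177.00 = -2.16 m.
Vertical separation Δz = 158.68 − 119.64 = 39.04 m.
|i_v| = |Δh| / Δz = 2.16 / 39.04 = 0.0553.
Head is higher in the deep piezometer, so vertical flow is upward (discharge condition).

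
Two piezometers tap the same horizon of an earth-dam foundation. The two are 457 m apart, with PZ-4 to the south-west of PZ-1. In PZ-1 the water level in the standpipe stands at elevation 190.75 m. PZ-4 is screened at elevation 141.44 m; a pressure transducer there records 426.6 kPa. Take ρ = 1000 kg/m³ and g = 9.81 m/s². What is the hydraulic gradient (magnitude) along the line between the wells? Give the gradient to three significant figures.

Total head at PZ-1: h = 190.75 m (water level in the piezometer is the total head).
Pressure head at PZ-4: ψ = P/(ρg) = 426.6×1000 / (1000 × 9.81) = 43.49 m.
Total head at PZ-4: h = z + ψ = 141.44 + 43.49 = 184.93 m.
Head difference: h(PZ-1) − h(PZ-4) = 190.75 − 184.93 = 5.82 m.
Hydraulic gradient: i = |Δh| / L = 5.82 / 457 = 0.0127.

i ≈ 0.0127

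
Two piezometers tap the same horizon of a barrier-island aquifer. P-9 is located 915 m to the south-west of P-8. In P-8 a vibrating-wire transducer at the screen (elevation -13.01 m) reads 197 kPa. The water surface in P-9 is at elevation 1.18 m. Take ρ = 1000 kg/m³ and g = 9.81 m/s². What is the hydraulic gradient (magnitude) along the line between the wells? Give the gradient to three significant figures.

i ≈ 0.00644

Pressure head at P-8: ψ = P/(ρg) = 197×1000 / (1000 × 9.81) = 20.08 m.
Total head at P-8: h = z + ψ = -13.01 + 20.08 = 7.07 m.
Total head at P-9: h = 1.18 m (water level in the piezometer is the total head).
Head difference: h(P-8) − h(P-9) = 7.07 − 1.18 = 5.89 m.
Hydraulic gradient: i = |Δh| / L = 5.89 / 915 = 0.00644.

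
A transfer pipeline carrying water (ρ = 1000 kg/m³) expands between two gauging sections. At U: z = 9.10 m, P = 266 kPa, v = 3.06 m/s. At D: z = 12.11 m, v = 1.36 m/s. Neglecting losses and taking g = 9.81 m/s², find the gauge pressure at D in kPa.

P₂ ≈ 240 kPa

Pressure head at U: ψ₁ = P₁/(ρg) = 266×1000 / (1000 × 9.81) = 27.12 m.
Velocity heads: v₁²/2g = 3.06²/19.62 = 0.477 m; v₂²/2g = 1.36²/19.62 = 0.094 m.
Total head H = z₁ + ψ₁ + v₁²/2g = 9.10 + 27.12 + 0.477 = 36.70 m.
ψ₂ = H − z₂ − v₂²/2g = 36.70 − 12.11 − 0.094 = 24.50 m.
P₂ = ρgψ₂ = 1000 × 9.81 × 24.50 ≈ 240 kPa.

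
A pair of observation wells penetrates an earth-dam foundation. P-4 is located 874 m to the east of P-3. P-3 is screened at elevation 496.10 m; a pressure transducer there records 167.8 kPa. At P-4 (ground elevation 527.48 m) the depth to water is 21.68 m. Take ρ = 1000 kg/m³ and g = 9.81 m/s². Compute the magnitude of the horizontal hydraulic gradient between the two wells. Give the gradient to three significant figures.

i ≈ 0.00847

Pressure head at P-3: ψ = P/(ρg) = 167.8×1000 / (1000 × 9.81) = 17.10 m.
Total head at P-3: h = z + ψ = 496.10 + 17.10 = 513.20 m.
Total head at P-4: h = 527.48 − 21.68 = 505.80 m.
Head difference: h(P-3) − h(P-4) = 513.20 − 505.80 = 7.40 m.
Hydraulic gradient: i = |Δh| / L = 7.40 / 874 = 0.00847.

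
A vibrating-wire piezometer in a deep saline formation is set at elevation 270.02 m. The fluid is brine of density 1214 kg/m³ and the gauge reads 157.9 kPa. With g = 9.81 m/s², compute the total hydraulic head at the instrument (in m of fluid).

h ≈ 283.28 m

ψ = P/(ρg) = 157.9×1000 / (1214 × 9.81) = 13.26 m.
h = z + ψ = 270.02 + 13.26 = 283.28 m.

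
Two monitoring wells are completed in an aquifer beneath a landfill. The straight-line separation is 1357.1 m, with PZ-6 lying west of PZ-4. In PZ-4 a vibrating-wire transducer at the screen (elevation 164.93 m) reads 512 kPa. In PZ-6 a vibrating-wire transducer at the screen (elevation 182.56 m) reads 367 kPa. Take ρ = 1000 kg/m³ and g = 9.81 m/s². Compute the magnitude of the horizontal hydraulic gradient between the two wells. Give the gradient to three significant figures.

i ≈ 0.00210

Pressure head at PZ-4: ψ = P/(ρg) = 512×1000 / (1000 × 9.81) = 52.19 m.
Total head at PZ-4: h = z + ψ = 164.93 + 52.19 = 217.12 m.
Pressure head at PZ-6: ψ = P/(ρg) = 367×1000 / (1000 × 9.81) = 37.41 m.
Total head at PZ-6: h = z + ψ = 182.56 + 37.41 = 219.97 m.
Head difference: h(PZ-4) − h(PZ-6) = 217.12 − 219.97 = -2.85 m.
Hydraulic gradient: i = |Δh| / L = 2.85 / 1357.1 = 0.00210.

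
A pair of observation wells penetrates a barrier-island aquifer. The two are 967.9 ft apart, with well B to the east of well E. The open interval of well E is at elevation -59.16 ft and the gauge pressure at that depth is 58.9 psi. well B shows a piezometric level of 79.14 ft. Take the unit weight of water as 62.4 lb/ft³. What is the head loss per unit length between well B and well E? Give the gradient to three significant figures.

Pressure head at well E: ψ = 144·P/γ = 144 × 58.9 / 62.4 = 135.92 ft.
Total head at well E: h = z + ψ = -59.16 + 135.92 = 76.76 ft.
Total head at well B: h = 79.14 ft (water level in the piezometer is the total head).
Head difference: h(well E) − h(well B) = 76.76 − 79.14 = -2.38 ft.
Hydraulic gradient: i = |Δh| / L = 2.38 / 967.9 = 0.00246.

i ≈ 0.00246 ft/ft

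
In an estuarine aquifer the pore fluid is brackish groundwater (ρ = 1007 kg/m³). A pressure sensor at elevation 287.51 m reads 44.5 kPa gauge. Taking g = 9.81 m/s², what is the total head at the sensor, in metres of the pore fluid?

ψ = P/(ρg) = 44.5×1000 / (1007 × 9.81) = 4.50 m.
h = z + ψ = 287.51 + 4.50 = 292.01 m.

h ≈ 292.01 m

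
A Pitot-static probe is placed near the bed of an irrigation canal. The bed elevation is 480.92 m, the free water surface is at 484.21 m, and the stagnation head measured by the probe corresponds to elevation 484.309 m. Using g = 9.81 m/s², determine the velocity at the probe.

v ≈ 1.39 m/s

Near the bed, under hydrostatic conditions, the piezometric head (z + ψ) equals the free-surface elevation, 484.21 m.
Velocity head = total − piezometric = 484.309 − 484.21 = 0.099 m.
v = √(2g·h_v) = √(2 × 9.81 × 0.099) = 1.39 m/s.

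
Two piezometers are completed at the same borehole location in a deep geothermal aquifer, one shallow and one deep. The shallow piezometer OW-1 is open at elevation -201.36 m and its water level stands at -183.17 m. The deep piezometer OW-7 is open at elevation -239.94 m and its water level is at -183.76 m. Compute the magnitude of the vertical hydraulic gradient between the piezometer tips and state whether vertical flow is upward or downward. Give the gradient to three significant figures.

Total head at OW-1: h = -183.17 m (water level in the standpipe).
Total head at OW-7: h = -183.76 m.
Δh = h(OW-1) − h(OW-7) = -183.17 − (-183.76) = 0.59 m.
Vertical separation Δz = -201.36 − (-239.94) = 38.58 m.
|i_v| = |Δh| / Δz = 0.59 / 38.58 = 0.0153.
Head is higher in the shallow piezometer, so vertical flow is downward (recharge condition).

|i_v| ≈ 0.0153; vertical flow is downward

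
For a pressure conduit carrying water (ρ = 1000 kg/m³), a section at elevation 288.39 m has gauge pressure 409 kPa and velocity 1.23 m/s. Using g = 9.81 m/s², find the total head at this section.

h ≈ 330.16 m

Pressure head ψ = P/(ρg) = 409×1000 / (1000 × 9.81) = 41.69 m.
Velocity head = v²/(2g) = 1.23² / (2 × 9.81) = 0.077 m.
h = z + ψ + v²/(2g) = 288.39 + 41.69 + 0.077 = 330.16 m.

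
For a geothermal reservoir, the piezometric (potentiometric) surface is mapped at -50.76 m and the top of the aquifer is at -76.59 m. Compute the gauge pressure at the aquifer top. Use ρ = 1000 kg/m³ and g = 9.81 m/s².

P ≈ 253 kPa

Pressure head at the aquifer top: ψ = h − z = -50.76 − (-76.59) = 25.83 m.
P = ρgψ = 1000 × 9.81 × 25.83 = 253392 Pa ≈ 253 kPa.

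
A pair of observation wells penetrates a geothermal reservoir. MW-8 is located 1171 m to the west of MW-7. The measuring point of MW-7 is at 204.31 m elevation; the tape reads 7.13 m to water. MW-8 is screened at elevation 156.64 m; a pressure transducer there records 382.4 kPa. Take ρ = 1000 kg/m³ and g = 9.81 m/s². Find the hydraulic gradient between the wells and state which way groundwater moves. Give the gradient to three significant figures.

Total head at MW-7: h = 204.31 − 7.13 = 197.18 m.
Pressure head at MW-8: ψ = P/(ρg) = 382.4×1000 / (1000 × 9.81) = 38.98 m.
Total head at MW-8: h = z + ψ = 156.64 + 38.98 = 195.62 m.
Head difference: h(MW-7) − h(MW-8) = 197.18 − 195.62 = 1.56 m.
Hydraulic gradient: i = |Δh| / L = 1.56 / 1171 = 0.00133.
Flow is from higher to lower head: from MW-7 toward MW-8, i.e. toward the west.

i ≈ 0.00133; groundwater flows toward the west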